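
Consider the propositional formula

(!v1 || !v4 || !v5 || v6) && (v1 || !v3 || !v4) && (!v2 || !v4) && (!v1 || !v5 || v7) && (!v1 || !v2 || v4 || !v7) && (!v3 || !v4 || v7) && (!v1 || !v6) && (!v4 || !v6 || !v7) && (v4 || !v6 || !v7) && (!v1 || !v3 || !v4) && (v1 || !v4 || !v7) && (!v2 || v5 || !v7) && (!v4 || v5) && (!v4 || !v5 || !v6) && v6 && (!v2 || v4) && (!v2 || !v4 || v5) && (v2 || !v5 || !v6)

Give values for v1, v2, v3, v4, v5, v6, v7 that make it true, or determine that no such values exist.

v1 = False, v2 = False, v3 = True, v4 = False, v5 = False, v6 = True, v7 = False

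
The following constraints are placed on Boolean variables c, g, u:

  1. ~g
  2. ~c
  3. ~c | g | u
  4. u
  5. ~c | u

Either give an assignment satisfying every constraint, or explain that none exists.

Unit clause (~g) forces g = False.
Unit clause (~c) forces c = False.
Unit clause (u) forces u = True.
All clauses satisfied.

c = False; g = False; u = True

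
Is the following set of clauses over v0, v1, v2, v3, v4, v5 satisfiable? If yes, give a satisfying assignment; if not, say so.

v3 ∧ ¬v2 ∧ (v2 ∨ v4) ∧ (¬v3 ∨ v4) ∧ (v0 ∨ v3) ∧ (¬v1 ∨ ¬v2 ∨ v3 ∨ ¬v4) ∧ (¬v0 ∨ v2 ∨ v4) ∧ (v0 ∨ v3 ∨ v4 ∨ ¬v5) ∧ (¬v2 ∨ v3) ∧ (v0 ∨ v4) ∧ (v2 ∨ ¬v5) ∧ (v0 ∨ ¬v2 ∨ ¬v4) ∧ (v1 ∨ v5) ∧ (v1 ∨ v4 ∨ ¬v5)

v0=T, v1=T, v2=F, v3=T, v4=T, v5=F

Unit clause (v3) forces v3 = True.
Unit clause (¬v2) forces v2 = False.
In (v2 ∨ v4) only v4 is left, so v4 = True.
In (v2 ∨ ¬v5) only ¬v5 is left, so v5 = False.
In (v1 ∨ v5) only v1 is left, so v1 = True.
Set v0 = True.
All clauses satisfied.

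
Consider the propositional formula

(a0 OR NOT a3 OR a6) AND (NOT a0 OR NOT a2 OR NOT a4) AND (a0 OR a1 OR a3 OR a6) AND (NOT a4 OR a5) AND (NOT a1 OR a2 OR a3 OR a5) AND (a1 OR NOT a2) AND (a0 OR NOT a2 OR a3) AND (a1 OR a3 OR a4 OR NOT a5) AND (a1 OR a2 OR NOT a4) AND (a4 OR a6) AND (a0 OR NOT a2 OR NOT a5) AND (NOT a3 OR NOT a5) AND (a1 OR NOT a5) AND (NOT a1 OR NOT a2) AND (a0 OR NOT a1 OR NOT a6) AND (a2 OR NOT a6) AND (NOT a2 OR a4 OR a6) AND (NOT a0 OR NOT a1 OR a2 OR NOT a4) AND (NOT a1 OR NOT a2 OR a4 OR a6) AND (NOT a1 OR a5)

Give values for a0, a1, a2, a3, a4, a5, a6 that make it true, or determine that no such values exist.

a0=F, a1=T, a2=F, a3=F, a4=T, a5=T, a6=F

Set a0 = False.
Try a1 = False:
  (a1 OR NOT a2) forces a2 = False.
  (a1 OR a2 OR NOT a4) forces a4 = False.
  (a4 OR a6) forces a6 = True.
  clause (a2 OR NOT a6) is falsified — backtrack.
So a1 = True.
  then (NOT a1 OR NOT a2) forces a2 = False.
  then (a0 OR NOT a1 OR NOT a6) forces a6 = False.
  then (NOT a1 OR a5) forces a5 = True.
  then (a0 OR NOT a3 OR a6) forces a3 = False.
  then (a4 OR a6) forces a4 = True.
All clauses satisfied.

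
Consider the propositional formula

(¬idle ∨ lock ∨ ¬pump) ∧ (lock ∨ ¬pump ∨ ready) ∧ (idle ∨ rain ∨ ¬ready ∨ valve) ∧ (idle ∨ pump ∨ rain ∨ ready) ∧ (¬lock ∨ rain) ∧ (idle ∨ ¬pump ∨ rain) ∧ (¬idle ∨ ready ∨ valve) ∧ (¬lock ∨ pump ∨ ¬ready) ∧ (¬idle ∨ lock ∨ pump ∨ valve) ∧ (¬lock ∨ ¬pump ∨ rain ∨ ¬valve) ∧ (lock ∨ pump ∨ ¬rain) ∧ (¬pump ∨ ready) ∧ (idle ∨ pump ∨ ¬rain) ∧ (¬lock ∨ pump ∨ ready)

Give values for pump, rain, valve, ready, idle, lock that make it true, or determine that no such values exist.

Set pump = True.
  then (¬pump ∨ ready) forces ready = True.
Set rain = True.
Set valve = True.
Set idle = True.
  then (¬idle ∨ lock ∨ ¬pump) forces lock = True.
All clauses satisfied.

pump = True, rain = True, valve = True, ready = True, idle = True, lock = True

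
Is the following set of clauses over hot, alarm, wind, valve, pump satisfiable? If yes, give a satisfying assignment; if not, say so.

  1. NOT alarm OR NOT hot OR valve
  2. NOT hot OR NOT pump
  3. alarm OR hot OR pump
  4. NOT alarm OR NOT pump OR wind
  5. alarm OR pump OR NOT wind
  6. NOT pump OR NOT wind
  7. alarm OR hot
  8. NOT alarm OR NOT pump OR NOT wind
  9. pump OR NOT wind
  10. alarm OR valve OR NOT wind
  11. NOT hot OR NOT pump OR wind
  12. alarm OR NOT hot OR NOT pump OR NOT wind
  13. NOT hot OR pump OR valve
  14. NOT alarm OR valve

hot: True, alarm: False, wind: False, valve: True, pump: False

Set hot = True.
  then (NOT hot OR NOT pump) forces pump = False.
  then (pump OR NOT wind) forces wind = False.
  then (NOT hot OR pump OR valve) forces valve = True.
Set alarm = False.
All clauses satisfied.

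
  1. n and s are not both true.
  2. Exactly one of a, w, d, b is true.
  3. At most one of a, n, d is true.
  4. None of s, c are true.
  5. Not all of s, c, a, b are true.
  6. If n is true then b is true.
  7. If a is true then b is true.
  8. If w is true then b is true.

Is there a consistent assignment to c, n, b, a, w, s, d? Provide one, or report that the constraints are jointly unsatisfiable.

c=F, n=F, b=T, a=F, w=F, s=F, d=F

  (1) n=F, s=F — not both ✓
  (2) {a, w, d, b}: 1 true — exactly one ✓
  (3) {a, n, d}: 0 true — at most one ✓
  (4) {s, c}: 0 true — none ✓
  (5) {s, c, a, b}: 1/4 true — not all ✓
  (6) n=F ⇒ b: vacuous ✓
  (7) a=F ⇒ b: vacuous ✓
  (8) w=F ⇒ b: vacuous ✓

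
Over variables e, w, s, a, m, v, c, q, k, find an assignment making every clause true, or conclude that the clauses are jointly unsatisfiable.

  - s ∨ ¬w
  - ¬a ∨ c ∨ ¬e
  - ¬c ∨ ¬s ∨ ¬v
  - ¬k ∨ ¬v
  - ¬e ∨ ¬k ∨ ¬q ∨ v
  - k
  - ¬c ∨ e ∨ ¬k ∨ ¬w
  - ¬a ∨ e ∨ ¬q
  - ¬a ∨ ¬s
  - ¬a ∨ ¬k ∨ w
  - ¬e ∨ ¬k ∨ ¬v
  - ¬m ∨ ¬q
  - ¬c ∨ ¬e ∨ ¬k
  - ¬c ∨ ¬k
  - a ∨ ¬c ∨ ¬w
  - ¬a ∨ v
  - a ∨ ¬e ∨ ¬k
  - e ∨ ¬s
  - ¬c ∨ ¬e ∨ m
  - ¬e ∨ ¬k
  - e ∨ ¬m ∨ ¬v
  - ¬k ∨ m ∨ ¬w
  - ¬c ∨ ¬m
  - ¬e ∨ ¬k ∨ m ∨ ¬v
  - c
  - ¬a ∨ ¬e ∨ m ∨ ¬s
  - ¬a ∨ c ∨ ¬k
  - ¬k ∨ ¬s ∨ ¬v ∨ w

Case c = True:
  (k) forces k = True.
  Clause (¬c ∨ ¬k) is falsified — contradiction.
Case c = False:
  Clause (c) is falsified — contradiction.
Both cases fail, so the formula is unsatisfiable.

The formula is unsatisfiable.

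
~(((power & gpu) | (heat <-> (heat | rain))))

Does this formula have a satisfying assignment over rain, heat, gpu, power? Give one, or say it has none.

rain=T, heat=F, gpu=F, power=F

  ~(((power & gpu) | (heat <-> (heat | rain)))) = True
    (power & gpu) | (heat <-> (heat | rain)) = False
      power & gpu = False
      heat <-> (heat | rain) = False
        heat | rain = True
The formula evaluates to True.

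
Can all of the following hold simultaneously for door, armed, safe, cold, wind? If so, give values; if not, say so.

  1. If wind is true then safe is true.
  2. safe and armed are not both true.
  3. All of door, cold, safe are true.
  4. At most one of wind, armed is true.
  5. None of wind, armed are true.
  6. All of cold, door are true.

door = True, armed = False, safe = True, cold = True, wind = False

  (1) wind=F ⇒ safe: vacuous ✓
  (2) safe=T, armed=F — not both ✓
  (3) {door, cold, safe}: all 3 true ✓
  (4) {wind, armed}: 0 true — at most one ✓
  (5) {wind, armed}: 0 true — none ✓
  (6) {cold, door}: all 2 true ✓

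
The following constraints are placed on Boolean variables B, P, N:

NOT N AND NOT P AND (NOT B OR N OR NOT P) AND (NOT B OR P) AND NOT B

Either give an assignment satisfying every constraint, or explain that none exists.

B=F, P=F, N=F

Unit clause (NOT N) forces N = False.
Unit clause (NOT P) forces P = False.
In (NOT B OR P) only NOT B is left, so B = False.
Check each clause:
  (NOT N): NOT N holds.
  (NOT P): NOT P holds.
  (NOT B OR N OR NOT P): NOT B holds.
  (NOT B OR P): NOT B holds.
  (NOT B): NOT B holds.
All clauses satisfied.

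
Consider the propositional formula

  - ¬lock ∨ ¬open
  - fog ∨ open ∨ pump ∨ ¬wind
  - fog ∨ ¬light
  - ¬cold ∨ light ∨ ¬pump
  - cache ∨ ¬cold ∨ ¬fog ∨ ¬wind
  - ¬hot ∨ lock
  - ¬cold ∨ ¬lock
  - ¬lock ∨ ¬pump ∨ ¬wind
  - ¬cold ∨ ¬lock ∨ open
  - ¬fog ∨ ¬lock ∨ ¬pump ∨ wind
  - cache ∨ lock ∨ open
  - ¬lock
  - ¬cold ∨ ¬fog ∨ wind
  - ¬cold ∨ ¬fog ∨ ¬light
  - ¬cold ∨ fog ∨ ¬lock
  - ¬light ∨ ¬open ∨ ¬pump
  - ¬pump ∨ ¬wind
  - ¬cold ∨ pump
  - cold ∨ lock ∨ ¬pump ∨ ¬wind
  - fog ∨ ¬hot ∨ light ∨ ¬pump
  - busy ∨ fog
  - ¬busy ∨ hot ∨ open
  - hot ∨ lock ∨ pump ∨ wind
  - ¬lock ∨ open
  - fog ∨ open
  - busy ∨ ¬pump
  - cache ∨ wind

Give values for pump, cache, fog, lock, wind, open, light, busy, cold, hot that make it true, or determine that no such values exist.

pump: True, cache: True, fog: True, lock: False, wind: False, open: True, light: False, busy: True, cold: False, hot: False

Unit clause (¬lock) forces lock = False.
In (¬hot ∨ lock) only ¬hot is left, so hot = False.
Set pump = True.
  then (¬pump ∨ ¬wind) forces wind = False.
  then (busy ∨ ¬pump) forces busy = True.
  then (cache ∨ wind) forces cache = True.
  then (¬busy ∨ hot ∨ open) forces open = True.
  then (¬light ∨ ¬open ∨ ¬pump) forces light = False.
  then (¬cold ∨ light ∨ ¬pump) forces cold = False.
Set fog = True.
All clauses satisfied.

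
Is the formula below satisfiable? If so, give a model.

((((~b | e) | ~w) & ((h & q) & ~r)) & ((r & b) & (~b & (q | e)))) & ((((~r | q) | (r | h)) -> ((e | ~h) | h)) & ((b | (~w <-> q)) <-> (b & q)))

Unsatisfiable

Case r = True: the conjunct ~r is False.
Case r = False: the conjunct r is False.
Both cases fail — unsatisfiable.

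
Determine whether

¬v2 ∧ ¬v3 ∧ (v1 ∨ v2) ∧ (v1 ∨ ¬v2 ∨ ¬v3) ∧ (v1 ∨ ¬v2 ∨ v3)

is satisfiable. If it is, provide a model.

v1 = True, v2 = False, v3 = False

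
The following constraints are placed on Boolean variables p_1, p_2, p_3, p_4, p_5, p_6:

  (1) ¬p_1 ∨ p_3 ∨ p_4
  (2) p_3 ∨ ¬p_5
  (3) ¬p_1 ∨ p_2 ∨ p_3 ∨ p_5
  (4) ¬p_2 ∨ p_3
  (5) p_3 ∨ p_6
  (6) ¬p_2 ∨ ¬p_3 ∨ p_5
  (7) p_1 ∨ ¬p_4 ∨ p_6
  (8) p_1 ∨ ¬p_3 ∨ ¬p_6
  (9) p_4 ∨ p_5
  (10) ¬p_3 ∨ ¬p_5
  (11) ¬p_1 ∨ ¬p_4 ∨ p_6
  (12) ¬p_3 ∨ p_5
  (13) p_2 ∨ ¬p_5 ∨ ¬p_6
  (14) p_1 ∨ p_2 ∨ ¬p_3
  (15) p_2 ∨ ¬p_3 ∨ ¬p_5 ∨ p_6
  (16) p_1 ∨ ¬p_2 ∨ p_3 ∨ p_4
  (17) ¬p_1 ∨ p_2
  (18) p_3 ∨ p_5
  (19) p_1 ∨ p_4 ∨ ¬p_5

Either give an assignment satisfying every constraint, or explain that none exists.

The formula is unsatisfiable.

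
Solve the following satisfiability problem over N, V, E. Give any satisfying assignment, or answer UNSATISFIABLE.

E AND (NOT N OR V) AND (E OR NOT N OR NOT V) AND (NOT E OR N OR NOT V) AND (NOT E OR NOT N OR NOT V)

Unit clause (E) forces E = True.
Try N = True:
  (NOT N OR V) forces V = True.
  clause (NOT E OR NOT N OR NOT V) is falsified — backtrack.
So N = False.
  then (NOT E OR N OR NOT V) forces V = False.
All clauses satisfied.

N=F, V=F, E=T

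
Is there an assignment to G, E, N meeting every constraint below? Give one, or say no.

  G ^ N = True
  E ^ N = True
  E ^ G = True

Adding constraints 1, 2, 3 mod 2: every variable appears an even number of times on the left, so the left side is 0.
But the right sides sum to 1 (mod 2). 0 ≠ 1 — the system is inconsistent.

No satisfying assignment exists.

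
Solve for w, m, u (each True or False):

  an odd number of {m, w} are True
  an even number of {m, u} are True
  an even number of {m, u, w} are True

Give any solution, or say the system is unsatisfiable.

w = False, m = True, u = True

{m, w}: 1 true → odd ✓
{m, u}: 2 true → even ✓
{m, u, w}: 2 true → even ✓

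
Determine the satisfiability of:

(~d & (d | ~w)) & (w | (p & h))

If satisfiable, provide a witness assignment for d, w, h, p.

d = False, w = False, h = True, p = True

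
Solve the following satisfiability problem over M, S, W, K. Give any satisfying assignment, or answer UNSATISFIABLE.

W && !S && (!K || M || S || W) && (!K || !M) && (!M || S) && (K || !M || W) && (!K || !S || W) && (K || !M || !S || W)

M=F, S=F, W=T, K=F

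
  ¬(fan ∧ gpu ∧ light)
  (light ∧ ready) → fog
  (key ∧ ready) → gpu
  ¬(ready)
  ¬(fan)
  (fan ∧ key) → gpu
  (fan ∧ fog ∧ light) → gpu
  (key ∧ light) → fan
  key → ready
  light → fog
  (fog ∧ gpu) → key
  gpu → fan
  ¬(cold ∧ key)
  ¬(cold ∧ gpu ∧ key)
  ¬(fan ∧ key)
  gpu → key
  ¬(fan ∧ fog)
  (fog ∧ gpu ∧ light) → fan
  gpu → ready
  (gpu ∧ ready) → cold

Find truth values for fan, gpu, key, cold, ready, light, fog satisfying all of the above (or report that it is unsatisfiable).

fan: False, gpu: False, key: False, cold: False, ready: False, light: False, fog: True

Unit clause (¬ready) forces ready = False.
In (¬key ∨ ready) only ¬key is left, so key = False.
In (¬gpu ∨ key) only ¬gpu is left, so gpu = False.
Unit clause (¬fan) forces fan = False.
Set cold = False.
Set light = False.
Set fog = True.
All clauses satisfied.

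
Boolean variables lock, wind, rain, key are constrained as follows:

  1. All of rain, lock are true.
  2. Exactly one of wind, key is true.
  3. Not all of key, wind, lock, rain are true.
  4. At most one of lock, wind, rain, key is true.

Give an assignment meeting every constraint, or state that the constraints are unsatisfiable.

Case lock = True:
  (1) forces rain = True.
  Constraint (4) is violated (lock=T, rain=T) — contradiction.
Case lock = False:
  Constraint (1) is violated (lock=F) — contradiction.
Both cases fail — unsatisfiable.

The formula is unsatisfiable.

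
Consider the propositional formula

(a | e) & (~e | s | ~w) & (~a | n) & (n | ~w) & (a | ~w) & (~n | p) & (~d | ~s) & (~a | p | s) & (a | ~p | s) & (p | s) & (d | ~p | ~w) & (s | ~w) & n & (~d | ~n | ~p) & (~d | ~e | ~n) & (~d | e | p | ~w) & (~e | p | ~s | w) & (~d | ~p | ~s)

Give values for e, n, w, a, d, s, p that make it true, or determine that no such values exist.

e = True, n = True, w = False, a = True, d = False, s = False, p = True

Unit clause (n) forces n = True.
In (~n | p) only p is left, so p = True.
In (~d | ~n | ~p) only ~d is left, so d = False.
In (d | ~p | ~w) only ~w is left, so w = False.
Set e = True.
Set a = True.
Set s = False.
All clauses satisfied.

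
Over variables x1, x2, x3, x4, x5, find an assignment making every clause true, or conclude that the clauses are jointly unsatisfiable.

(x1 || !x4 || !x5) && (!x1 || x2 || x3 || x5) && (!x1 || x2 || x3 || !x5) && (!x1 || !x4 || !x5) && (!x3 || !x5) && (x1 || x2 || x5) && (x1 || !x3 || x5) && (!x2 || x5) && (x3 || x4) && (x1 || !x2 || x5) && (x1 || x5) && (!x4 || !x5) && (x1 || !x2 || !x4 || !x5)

x1 = True, x2 = False, x3 = True, x4 = False, x5 = False

Try x1 = False:
  (x1 || x5) forces x5 = True.
  (x1 || !x4 || !x5) forces x4 = False.
  (!x3 || !x5) forces x3 = False.
  clause (x3 || x4) is falsified — backtrack.
So x1 = True.
Try x2 = True:
  (!x2 || x5) forces x5 = True.
  (!x1 || !x4 || !x5) forces x4 = False.
  (!x3 || !x5) forces x3 = False.
  clause (x3 || x4) is falsified — backtrack.
So x2 = False.
Try x3 = False:
  (!x1 || x2 || x3 || x5) forces x5 = True.
  clause (!x1 || x2 || x3 || !x5) is falsified — backtrack.
So x3 = True.
  then (!x3 || !x5) forces x5 = False.
Set x4 = False.
All clauses satisfied.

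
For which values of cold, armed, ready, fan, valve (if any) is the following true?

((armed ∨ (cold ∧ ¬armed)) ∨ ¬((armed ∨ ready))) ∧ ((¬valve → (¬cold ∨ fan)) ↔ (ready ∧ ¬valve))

cold=F, armed=T, ready=T, fan=F, valve=F

  (armed ∨ (cold ∧ ¬armed)) ∨ ¬((armed ∨ ready)) = True
    armed ∨ (cold ∧ ¬armed) = True
      cold ∧ ¬armed = False
        ¬armed = False
    ¬((armed ∨ ready)) = False
      armed ∨ ready = True
  (¬valve → (¬cold ∨ fan)) ↔ (ready ∧ ¬valve) = True
    ¬valve → (¬cold ∨ fan) = True
      ¬valve = True
      ¬cold ∨ fan = True
        ¬cold = True
    ready ∧ ¬valve = True
      ¬valve = True
Both conjuncts True, so the formula holds.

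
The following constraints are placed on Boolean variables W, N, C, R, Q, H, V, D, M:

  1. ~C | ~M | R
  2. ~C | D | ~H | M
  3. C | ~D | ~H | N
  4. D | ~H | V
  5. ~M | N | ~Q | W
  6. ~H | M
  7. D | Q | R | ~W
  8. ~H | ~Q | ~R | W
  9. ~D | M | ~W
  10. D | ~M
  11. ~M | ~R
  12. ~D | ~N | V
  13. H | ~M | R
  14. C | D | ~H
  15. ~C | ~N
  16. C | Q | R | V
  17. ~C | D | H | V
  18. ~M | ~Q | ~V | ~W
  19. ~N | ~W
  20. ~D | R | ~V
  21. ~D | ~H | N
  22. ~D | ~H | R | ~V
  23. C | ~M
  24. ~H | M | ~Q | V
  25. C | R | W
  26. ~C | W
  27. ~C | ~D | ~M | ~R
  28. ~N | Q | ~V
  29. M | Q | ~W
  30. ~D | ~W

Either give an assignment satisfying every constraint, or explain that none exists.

W: False; N: False; C: False; R: True; Q: False; H: False; V: False; D: True; M: False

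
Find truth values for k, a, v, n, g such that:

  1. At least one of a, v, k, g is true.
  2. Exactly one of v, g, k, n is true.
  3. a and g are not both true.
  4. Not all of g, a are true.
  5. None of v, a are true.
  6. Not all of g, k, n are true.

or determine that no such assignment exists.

k = True, a = False, v = False, n = False, g = False

  (1) {a, v, k, g}: 1 true — at least one ✓
  (2) {v, g, k, n}: 1 true — exactly one ✓
  (3) a=F, g=F — not both ✓
  (4) {g, a}: 0/2 true — not all ✓
  (5) {v, a}: 0 true — none ✓
  (6) {g, k, n}: 1/3 true — not all ✓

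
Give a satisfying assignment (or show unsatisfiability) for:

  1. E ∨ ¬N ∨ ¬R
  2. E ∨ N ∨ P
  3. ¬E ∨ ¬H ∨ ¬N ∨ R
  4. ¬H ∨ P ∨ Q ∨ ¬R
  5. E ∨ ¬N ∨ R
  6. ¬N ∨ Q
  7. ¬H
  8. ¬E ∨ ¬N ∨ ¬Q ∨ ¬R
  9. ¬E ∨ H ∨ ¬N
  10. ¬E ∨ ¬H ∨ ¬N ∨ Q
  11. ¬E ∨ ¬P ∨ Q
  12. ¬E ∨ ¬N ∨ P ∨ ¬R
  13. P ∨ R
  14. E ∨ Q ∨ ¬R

Unit clause (¬H) forces H = False.
Set E = True.
  then (¬E ∨ H ∨ ¬N) forces N = False.
Set R = False.
  then (P ∨ R) forces P = True.
  then (¬E ∨ ¬P ∨ Q) forces Q = True.
All clauses satisfied.

E: True, R: False, Q: True, N: False, H: False, P: True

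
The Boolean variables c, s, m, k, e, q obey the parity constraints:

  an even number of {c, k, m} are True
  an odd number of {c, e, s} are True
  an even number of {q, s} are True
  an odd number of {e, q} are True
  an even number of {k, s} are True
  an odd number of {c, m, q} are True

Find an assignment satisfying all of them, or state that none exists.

No satisfying assignment exists.

Adding constraints 1, 3, 5, 6 mod 2: every variable appears an even number of times on the left, so the left side is 0.
But the right sides sum to 1 (mod 2). 0 ≠ 1 — the system is inconsistent.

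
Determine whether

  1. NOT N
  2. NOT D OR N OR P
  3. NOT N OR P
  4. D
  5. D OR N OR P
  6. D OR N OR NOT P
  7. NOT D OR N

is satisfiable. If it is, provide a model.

Unsatisfiable — no assignment works.

Case D = True:
  (NOT N) forces N = False.
  Clause (NOT D OR N) is falsified — contradiction.
Case D = False:
  Clause (D) is falsified — contradiction.
Both cases fail, so the formula is unsatisfiable.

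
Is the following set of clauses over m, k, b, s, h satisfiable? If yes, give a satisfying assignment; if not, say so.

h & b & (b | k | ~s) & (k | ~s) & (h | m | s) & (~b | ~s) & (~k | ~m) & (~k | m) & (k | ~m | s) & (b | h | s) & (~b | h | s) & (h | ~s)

m = False, k = False, b = True, s = False, h = True

Unit clause (h) forces h = True.
Unit clause (b) forces b = True.
In (~b | ~s) only ~s is left, so s = False.
Try m = True:
  (~k | ~m) forces k = False.
  clause (k | ~m | s) is falsified — backtrack.
So m = False.
  then (~k | m) forces k = False.
All clauses satisfied.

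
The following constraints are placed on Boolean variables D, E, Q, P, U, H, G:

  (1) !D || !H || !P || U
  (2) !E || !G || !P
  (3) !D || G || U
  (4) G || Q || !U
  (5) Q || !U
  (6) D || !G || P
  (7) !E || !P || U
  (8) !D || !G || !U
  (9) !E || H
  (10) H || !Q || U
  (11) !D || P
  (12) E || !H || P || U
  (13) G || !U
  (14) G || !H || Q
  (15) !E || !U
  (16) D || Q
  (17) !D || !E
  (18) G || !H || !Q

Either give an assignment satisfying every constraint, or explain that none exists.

Set D = True.
  then (!D || P) forces P = True.
  then (!D || !E) forces E = False.
Set Q = False.
  then (Q || !U) forces U = False.
  then (!D || !H || !P || U) forces H = False.
  then (!D || G || U) forces G = True.
All clauses satisfied.

D: True; E: False; Q: False; P: True; U: False; H: False; G: True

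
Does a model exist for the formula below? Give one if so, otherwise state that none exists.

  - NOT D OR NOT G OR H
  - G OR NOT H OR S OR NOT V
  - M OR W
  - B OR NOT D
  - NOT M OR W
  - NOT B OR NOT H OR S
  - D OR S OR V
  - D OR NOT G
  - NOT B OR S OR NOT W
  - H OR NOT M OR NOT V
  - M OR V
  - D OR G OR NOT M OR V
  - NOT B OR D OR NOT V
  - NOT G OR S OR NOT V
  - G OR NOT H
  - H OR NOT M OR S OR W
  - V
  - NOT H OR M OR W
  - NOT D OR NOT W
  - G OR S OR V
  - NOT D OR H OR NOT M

W = True; H = False; M = False; D = False; G = False; S = False; B = False; V = True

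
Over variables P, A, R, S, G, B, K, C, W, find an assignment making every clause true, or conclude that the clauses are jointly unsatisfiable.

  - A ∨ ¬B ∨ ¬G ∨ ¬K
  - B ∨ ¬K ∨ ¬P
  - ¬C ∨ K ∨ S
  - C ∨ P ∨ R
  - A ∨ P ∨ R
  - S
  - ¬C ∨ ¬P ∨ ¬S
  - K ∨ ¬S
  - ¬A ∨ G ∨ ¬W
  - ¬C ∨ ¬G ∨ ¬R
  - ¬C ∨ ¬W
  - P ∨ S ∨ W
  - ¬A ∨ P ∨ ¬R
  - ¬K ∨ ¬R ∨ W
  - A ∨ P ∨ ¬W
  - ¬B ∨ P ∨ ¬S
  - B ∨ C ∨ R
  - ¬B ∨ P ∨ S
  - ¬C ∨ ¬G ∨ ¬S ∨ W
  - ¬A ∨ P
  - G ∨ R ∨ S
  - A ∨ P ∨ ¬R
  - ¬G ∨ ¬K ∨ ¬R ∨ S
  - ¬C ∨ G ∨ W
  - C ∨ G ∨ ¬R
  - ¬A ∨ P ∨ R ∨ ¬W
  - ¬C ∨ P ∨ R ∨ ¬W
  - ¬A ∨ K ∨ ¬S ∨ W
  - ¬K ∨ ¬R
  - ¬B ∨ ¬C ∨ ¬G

Unit clause (S) forces S = True.
In (K ∨ ¬S) only K is left, so K = True.
In (¬K ∨ ¬R) only ¬R is left, so R = False.
Set P = True.
  then (B ∨ ¬K ∨ ¬P) forces B = True.
  then (¬C ∨ ¬P ∨ ¬S) forces C = False.
Set A = True.
Set G = False.
  then (¬A ∨ G ∨ ¬W) forces W = False.
All clauses satisfied.

P = True, A = True, R = False, S = True, G = False, B = True, K = True, C = False, W = False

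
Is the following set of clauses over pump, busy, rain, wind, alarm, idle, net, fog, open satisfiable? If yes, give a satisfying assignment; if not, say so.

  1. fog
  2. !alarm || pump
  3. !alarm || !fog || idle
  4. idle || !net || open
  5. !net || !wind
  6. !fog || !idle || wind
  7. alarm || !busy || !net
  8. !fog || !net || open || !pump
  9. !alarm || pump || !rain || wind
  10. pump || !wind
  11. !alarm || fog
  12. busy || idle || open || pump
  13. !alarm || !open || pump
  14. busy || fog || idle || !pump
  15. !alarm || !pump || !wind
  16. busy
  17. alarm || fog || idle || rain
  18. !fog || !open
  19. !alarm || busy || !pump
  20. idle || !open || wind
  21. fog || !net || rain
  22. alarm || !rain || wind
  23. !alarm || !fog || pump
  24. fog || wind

Unit clause (fog) forces fog = True.
Unit clause (busy) forces busy = True.
In (!fog || !open) only !open is left, so open = False.
Set pump = False.
  then (!alarm || pump) forces alarm = False.
  then (alarm || !busy || !net) forces net = False.
  then (pump || !wind) forces wind = False.
  then (alarm || !rain || wind) forces rain = False.
  then (!fog || !idle || wind) forces idle = False.
All clauses satisfied.

pump = False; busy = True; rain = False; wind = False; alarm = False; idle = False; net = False; fog = True; open = False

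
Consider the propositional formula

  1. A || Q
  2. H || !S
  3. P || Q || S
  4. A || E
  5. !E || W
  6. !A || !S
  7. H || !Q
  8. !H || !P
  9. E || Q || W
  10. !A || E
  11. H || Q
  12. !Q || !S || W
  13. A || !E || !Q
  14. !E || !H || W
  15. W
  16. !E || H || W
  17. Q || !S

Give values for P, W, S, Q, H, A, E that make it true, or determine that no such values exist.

Unit clause (W) forces W = True.
Set P = False.
Try S = True:
  (H || !S) forces H = True.
  (!A || !S) forces A = False.
  (A || Q) forces Q = True.
  (A || E) forces E = True.
  clause (A || !E || !Q) is falsified — backtrack.
So S = False.
  then (P || Q || S) forces Q = True.
  then (H || !Q) forces H = True.
Set A = True.
  then (!A || E) forces E = True.
All clauses satisfied.

P=F, W=T, S=F, Q=T, H=T, A=T, E=T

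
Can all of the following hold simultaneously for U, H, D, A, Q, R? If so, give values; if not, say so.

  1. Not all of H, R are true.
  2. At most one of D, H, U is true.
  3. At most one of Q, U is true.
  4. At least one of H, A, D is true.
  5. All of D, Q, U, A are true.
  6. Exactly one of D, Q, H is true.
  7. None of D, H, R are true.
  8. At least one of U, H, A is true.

Unsatisfiable — no assignment works.

Case D = True:
  Constraint (7) is violated (D=T) — contradiction.
Case D = False:
  Constraint (5) is violated (D=F) — contradiction.
Both cases fail — unsatisfiable.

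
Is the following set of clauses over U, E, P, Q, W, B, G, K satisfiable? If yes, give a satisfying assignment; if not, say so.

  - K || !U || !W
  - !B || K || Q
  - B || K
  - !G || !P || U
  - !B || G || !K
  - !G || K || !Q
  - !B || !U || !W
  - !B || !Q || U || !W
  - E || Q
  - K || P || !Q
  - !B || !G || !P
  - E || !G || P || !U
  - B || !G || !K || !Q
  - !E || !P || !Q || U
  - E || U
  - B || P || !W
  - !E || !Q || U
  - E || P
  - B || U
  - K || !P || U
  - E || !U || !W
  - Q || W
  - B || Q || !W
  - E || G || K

Set U = False.
  then (E || U) forces E = True.
  then (!E || !Q || U) forces Q = False.
  then (B || U) forces B = True.
  then (Q || W) forces W = True.
  then (!B || K || Q) forces K = True.
  then (!B || G || !K) forces G = True.
  then (!B || !G || !P) forces P = False.
All clauses satisfied.

U: False; E: True; P: False; Q: False; W: True; B: True; G: True; K: True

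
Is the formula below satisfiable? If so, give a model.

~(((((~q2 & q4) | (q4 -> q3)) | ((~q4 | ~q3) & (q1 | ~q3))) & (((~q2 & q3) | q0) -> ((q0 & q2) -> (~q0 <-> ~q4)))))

q0 = True, q1 = False, q2 = True, q3 = False, q4 = False

  ~(((((~q2 & q4) | (q4 -> q3)) | ((~q4 | ~q3) & (q1 | ~q3))) & (((~q2 & q3) | q0) -> ((q0 & q2) -> (~q0 <-> ~q4))))) = True
    (((~q2 & q4) | (q4 -> q3)) | ((~q4 | ~q3) & (q1 | ~q3))) & (((~q2 & q3) | q0) -> ((q0 & q2) -> (~q0 <-> ~q4))) = False
      ((~q2 & q4) | (q4 -> q3)) | ((~q4 | ~q3) & (q1 | ~q3)) = True
        (~q2 & q4) | (q4 -> q3) = True
          ~q2 & q4 = False
            ~q2 = False
          q4 -> q3 = True
        (~q4 | ~q3) & (q1 | ~q3) = True
          ~q4 | ~q3 = True
            ~q4 = True
            ~q3 = True
          q1 | ~q3 = True
            ~q3 = True
      ((~q2 & q3) | q0) -> ((q0 & q2) -> (~q0 <-> ~q4)) = False
        (~q2 & q3) | q0 = True
          ~q2 & q3 = False
            ~q2 = False
        (q0 & q2) -> (~q0 <-> ~q4) = False
          q0 & q2 = True
          ~q0 <-> ~q4 = False
            ~q0 = False
            ~q4 = True
The formula evaluates to True.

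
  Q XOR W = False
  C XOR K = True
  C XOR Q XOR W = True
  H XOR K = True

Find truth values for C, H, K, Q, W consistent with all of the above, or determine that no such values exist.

C = True, H = True, K = False, Q = False, W = False

Q XOR W = F XOR F = False ✓
C XOR K = T XOR F = True ✓
C XOR Q XOR W = T XOR F XOR F = True ✓
H XOR K = T XOR F = True ✓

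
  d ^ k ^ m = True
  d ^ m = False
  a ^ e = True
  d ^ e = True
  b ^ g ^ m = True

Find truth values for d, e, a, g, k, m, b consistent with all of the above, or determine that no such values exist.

d=T, e=F, a=T, g=F, k=T, m=T, b=F

d ^ k ^ m = T ^ T ^ T = True ✓
d ^ m = T ^ T = False ✓
a ^ e = T ^ F = True ✓
d ^ e = T ^ F = True ✓
b ^ g ^ m = F ^ F ^ T = True ✓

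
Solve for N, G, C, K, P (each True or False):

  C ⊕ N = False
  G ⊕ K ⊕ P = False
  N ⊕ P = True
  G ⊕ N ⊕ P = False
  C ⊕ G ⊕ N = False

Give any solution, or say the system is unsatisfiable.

Unsatisfiable

Adding constraints 1, 3, 4, 5 mod 2: every variable appears an even number of times on the left, so the left side is 0.
But the right sides sum to 1 (mod 2). 0 ≠ 1 — the system is inconsistent.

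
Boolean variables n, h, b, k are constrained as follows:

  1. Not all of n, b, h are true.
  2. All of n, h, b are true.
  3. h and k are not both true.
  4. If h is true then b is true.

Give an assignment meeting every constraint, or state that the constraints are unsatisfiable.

Case n = True:
  (2) forces h = True.
  (1) with n=T, h=T forces b = False.
  Constraint (2) is violated (b=F) — contradiction.
Case n = False:
  Constraint (2) is violated (n=F) — contradiction.
Both cases fail — unsatisfiable.

UNSATISFIABLE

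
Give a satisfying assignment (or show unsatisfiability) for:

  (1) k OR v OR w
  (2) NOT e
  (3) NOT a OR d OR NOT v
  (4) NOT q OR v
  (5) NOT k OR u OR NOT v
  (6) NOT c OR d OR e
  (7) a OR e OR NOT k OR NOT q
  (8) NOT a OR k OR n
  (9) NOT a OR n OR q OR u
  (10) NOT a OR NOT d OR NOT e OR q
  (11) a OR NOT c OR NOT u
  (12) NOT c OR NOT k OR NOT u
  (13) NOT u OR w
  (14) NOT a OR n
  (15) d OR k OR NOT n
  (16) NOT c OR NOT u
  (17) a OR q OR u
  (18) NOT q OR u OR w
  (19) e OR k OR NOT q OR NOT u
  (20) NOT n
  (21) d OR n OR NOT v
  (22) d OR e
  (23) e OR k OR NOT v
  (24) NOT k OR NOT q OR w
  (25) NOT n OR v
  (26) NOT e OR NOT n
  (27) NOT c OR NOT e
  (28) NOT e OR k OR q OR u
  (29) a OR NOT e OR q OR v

Unit clause (NOT e) forces e = False.
Unit clause (NOT n) forces n = False.
In (d OR e) only d is left, so d = True.
In (NOT a OR n) only NOT a is left, so a = False.
Set c = False.
Set k = False.
  then (e OR k OR NOT v) forces v = False.
  then (k OR v OR w) forces w = True.
  then (NOT q OR v) forces q = False.
  then (a OR q OR u) forces u = True.
All clauses satisfied.

d=T, c=F, e=F, a=F, n=F, k=F, w=T, v=F, q=F, u=T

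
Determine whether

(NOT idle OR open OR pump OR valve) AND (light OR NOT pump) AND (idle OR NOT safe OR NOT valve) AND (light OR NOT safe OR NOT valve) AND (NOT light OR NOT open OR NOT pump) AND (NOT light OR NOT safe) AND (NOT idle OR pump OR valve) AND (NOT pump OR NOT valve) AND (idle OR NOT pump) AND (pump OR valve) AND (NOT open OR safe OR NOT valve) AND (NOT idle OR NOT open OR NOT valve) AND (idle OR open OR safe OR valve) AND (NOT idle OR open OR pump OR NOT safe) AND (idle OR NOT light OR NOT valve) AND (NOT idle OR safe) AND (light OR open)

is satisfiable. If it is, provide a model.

Case safe = True:
  (NOT light OR NOT safe) forces light = False.
  (light OR NOT pump) forces pump = False.
  (light OR NOT safe OR NOT valve) forces valve = False.
  Clause (pump OR valve) is falsified — contradiction.
Case safe = False:
  (NOT idle OR safe) forces idle = False.
  (idle OR NOT pump) forces pump = False.
  (pump OR valve) forces valve = True.
  (NOT open OR safe OR NOT valve) forces open = False.
  (idle OR NOT light OR NOT valve) forces light = False.
  Clause (light OR open) is falsified — contradiction.
Both cases fail, so the formula is unsatisfiable.

UNSATISFIABLE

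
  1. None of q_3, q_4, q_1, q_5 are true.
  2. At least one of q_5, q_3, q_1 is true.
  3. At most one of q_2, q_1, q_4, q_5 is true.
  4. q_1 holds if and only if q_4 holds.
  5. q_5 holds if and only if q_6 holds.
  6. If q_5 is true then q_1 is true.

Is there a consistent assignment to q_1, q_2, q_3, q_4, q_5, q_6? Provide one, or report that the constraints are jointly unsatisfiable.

Unsatisfiable — no assignment works.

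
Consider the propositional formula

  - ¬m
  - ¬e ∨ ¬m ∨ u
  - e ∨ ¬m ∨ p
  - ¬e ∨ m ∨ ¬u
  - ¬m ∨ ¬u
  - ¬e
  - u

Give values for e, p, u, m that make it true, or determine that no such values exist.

e: False; p: True; u: True; m: False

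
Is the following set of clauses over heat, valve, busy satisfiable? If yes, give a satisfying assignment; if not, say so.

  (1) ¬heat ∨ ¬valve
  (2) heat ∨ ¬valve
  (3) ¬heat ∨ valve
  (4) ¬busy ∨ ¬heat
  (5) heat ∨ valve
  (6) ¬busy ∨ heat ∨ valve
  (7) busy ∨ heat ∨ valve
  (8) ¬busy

Case heat = True:
  (¬heat ∨ ¬valve) forces valve = False.
  Clause (¬heat ∨ valve) is falsified — contradiction.
Case heat = False:
  (heat ∨ ¬valve) forces valve = False.
  Clause (heat ∨ valve) is falsified — contradiction.
Both cases fail, so the formula is unsatisfiable.

No satisfying assignment exists.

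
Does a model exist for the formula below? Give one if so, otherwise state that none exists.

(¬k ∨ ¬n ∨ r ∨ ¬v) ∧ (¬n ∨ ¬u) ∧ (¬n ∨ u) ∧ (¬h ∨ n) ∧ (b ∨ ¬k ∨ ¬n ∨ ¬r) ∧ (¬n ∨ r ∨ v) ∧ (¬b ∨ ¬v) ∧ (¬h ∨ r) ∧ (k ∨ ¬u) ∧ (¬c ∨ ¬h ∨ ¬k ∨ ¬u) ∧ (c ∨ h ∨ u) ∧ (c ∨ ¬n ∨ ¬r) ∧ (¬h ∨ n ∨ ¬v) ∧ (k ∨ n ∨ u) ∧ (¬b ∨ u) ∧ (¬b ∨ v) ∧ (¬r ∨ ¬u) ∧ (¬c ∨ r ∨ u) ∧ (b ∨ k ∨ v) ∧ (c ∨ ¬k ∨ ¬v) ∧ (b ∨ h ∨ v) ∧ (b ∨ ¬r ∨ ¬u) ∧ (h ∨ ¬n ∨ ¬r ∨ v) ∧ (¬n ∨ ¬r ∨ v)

r = True, b = False, n = False, u = False, c = True, v = True, k = True, h = False

Set r = True.
  then (¬r ∨ ¬u) forces u = False.
  then (¬n ∨ u) forces n = False.
  then (¬h ∨ n) forces h = False.
  then (c ∨ h ∨ u) forces c = True.
  then (k ∨ n ∨ u) forces k = True.
  then (¬b ∨ u) forces b = False.
  then (b ∨ h ∨ v) forces v = True.
All clauses satisfied.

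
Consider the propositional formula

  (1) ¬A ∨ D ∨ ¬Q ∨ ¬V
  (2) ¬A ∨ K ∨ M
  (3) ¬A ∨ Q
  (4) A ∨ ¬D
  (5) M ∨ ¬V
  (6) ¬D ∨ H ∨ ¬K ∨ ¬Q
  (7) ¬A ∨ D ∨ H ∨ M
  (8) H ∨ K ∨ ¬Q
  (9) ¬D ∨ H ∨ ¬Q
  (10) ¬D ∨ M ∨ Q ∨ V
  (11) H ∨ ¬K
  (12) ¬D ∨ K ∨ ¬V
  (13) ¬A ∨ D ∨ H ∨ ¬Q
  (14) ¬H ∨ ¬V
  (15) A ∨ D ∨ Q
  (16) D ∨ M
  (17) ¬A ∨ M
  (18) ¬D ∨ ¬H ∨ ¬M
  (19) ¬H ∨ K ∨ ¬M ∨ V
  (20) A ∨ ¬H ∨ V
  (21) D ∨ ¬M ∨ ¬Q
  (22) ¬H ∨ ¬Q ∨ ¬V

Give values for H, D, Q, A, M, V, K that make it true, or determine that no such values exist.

No satisfying assignment exists.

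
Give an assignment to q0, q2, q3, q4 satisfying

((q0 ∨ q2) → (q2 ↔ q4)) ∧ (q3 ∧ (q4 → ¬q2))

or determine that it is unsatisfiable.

q0 = False, q2 = False, q3 = True, q4 = True

  (q0 ∨ q2) → (q2 ↔ q4) = True
    q0 ∨ q2 = False
    q2 ↔ q4 = False
  q3 ∧ (q4 → ¬q2) = True
    q4 → ¬q2 = True
      ¬q2 = True
Both conjuncts True, so the formula holds.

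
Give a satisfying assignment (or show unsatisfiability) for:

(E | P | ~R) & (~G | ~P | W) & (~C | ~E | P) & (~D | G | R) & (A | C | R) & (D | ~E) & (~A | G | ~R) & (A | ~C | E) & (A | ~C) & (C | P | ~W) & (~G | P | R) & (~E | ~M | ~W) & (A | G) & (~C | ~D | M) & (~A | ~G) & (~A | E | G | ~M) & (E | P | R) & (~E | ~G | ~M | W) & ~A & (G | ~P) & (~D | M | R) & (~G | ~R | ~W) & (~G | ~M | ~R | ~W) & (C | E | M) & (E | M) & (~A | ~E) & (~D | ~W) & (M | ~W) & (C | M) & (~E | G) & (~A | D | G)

Unsatisfiable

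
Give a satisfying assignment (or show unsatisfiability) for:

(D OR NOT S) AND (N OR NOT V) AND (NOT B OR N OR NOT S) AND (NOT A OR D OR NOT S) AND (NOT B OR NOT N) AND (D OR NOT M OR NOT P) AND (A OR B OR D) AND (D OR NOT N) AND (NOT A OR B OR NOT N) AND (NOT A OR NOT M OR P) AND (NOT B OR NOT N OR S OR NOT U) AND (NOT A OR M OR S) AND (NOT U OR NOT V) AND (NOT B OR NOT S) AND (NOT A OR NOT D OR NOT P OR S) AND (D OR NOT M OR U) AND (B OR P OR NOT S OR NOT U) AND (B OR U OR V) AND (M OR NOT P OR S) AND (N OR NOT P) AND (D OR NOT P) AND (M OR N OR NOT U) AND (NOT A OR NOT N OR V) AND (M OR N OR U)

B: False, M: False, P: True, S: True, V: True, U: False, N: True, A: False, D: True

Set B = False.
Set M = False.
Set P = True.
  then (M OR NOT P OR S) forces S = True.
  then (N OR NOT P) forces N = True.
  then (D OR NOT P) forces D = True.
  then (NOT A OR B OR NOT N) forces A = False.
Set V = True.
  then (NOT U OR NOT V) forces U = False.
All clauses satisfied.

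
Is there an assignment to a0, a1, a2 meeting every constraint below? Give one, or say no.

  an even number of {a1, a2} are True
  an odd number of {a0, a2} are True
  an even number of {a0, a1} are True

Unsatisfiable — no assignment works.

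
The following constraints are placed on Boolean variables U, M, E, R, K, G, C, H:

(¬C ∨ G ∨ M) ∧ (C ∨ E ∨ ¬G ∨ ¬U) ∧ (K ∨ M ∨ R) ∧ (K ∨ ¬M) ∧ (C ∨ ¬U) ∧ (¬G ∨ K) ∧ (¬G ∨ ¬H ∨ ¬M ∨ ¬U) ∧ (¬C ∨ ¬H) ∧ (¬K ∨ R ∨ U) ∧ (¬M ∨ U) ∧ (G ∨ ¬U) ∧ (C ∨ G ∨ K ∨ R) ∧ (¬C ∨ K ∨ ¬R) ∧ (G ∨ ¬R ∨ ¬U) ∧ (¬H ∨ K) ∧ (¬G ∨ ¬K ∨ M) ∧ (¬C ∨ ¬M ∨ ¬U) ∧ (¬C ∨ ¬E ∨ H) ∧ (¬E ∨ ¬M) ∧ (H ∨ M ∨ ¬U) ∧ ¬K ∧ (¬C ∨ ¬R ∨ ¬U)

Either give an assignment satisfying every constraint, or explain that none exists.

U = False, M = False, E = True, R = True, K = False, G = False, C = False, H = False

Unit clause (¬K) forces K = False.
In (K ∨ ¬M) only ¬M is left, so M = False.
In (¬G ∨ K) only ¬G is left, so G = False.
In (G ∨ ¬U) only ¬U is left, so U = False.
In (¬H ∨ K) only ¬H is left, so H = False.
In (¬C ∨ G ∨ M) only ¬C is left, so C = False.
In (K ∨ M ∨ R) only R is left, so R = True.
Set E = True.
All clauses satisfied.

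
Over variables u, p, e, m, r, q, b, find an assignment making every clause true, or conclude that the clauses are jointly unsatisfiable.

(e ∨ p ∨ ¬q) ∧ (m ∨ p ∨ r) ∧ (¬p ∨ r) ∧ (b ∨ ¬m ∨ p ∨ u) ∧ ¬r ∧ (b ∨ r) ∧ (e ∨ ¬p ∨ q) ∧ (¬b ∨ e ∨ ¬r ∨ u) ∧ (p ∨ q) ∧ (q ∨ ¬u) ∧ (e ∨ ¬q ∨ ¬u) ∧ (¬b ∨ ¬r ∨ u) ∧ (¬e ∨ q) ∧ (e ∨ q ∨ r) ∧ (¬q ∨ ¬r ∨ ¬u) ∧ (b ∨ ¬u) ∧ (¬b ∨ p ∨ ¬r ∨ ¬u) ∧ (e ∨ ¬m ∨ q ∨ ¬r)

u = True, p = False, e = True, m = True, r = False, q = True, b = True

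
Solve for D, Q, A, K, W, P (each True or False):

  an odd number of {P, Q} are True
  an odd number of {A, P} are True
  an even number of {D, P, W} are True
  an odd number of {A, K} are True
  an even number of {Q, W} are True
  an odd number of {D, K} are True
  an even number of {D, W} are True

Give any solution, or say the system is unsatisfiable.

D = True; Q = True; A = True; K = False; W = True; P = False

{P, Q}: 1 true → odd ✓
{A, P}: 1 true → odd ✓
{D, P, W}: 2 true → even ✓
{A, K}: 1 true → odd ✓
{Q, W}: 2 true → even ✓
{D, K}: 1 true → odd ✓
{D, W}: 2 true → even ✓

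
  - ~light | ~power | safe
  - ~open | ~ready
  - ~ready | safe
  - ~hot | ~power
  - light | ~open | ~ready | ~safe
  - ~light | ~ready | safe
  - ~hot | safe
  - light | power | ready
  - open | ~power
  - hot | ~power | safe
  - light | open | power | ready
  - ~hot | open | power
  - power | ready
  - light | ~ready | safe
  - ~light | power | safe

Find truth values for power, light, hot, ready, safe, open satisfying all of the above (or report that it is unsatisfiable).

power = True, light = True, hot = False, ready = False, safe = True, open = True

Set power = True.
  then (~hot | ~power) forces hot = False.
  then (open | ~power) forces open = True.
  then (hot | ~power | safe) forces safe = True.
  then (~open | ~ready) forces ready = False.
Set light = True.
All clauses satisfied.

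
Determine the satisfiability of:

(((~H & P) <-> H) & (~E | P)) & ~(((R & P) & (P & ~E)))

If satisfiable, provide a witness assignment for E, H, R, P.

E=F, H=F, R=F, P=F

  ((~H & P) <-> H) & (~E | P) = True
    (~H & P) <-> H = True
      ~H & P = False
        ~H = True
    ~E | P = True
      ~E = True
  ~(((R & P) & (P & ~E))) = True
    (R & P) & (P & ~E) = False
      R & P = False
      P & ~E = False
        ~E = True
Both conjuncts True, so the formula holds.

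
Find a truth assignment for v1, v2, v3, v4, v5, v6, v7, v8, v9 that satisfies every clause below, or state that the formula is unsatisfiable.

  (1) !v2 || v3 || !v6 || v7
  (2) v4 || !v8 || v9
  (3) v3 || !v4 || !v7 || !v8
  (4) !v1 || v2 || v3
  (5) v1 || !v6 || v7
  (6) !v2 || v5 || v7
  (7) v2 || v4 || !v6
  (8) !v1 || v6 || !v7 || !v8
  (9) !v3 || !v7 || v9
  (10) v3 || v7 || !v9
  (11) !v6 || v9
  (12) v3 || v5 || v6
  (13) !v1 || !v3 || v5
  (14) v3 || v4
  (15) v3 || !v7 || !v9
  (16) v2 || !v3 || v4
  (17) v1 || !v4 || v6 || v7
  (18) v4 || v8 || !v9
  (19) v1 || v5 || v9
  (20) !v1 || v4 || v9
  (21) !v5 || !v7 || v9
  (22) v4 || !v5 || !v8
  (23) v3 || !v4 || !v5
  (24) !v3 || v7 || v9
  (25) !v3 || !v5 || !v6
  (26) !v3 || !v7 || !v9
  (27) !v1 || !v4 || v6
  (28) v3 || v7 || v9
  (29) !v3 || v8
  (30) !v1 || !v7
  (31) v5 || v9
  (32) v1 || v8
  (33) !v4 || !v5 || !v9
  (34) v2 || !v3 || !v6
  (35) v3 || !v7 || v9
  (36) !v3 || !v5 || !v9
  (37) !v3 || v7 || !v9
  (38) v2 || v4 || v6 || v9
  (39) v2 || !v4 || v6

Case v9 = True:
  If v3 = True:
    (!v3 || !v7 || !v9) forces v7 = False.
    clause (!v3 || v7 || !v9) is falsified.
  If v3 = False:
    (v3 || v7 || !v9) forces v7 = True.
    clause (v3 || !v7 || !v9) is falsified.
  Every sub-case reaches a contradiction.
Case v9 = False:
  (!v6 || v9) forces v6 = False.
  (v5 || v9) forces v5 = True.
  (!v5 || !v7 || v9) forces v7 = False.
  (!v3 || v7 || v9) forces v3 = False.
  Clause (v3 || v7 || v9) is falsified — contradiction.
Both cases fail, so the formula is unsatisfiable.

Unsatisfiable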